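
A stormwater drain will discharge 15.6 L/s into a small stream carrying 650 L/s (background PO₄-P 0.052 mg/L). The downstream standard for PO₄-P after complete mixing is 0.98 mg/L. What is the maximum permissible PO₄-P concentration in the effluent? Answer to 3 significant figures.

39.6 mg/L

At the limit, (Qr·Cr + Qe·Cₑ)/(Qr + Qe) = 0.98:
Cₑ = (665.6·0.98 − 650.0·0.05200) / 15.60 = 39.65 mg/L.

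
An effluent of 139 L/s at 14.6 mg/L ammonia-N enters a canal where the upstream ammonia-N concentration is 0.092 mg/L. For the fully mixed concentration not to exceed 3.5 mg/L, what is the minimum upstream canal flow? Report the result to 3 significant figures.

Set C_mix = 3.5: (Q·0.09200 + 139.0·14.60) / (Q + 139.0) = 3.5
→ Q = 139.0·(14.60 − 3.5)/(3.5 − 0.09200) = 452.7 L/s.

453 L/s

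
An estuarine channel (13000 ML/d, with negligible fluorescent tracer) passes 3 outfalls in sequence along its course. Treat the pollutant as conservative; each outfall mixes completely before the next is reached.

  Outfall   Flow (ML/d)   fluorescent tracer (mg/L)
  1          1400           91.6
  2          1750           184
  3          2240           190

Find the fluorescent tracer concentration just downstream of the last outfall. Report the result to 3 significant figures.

47.6 mg/L

After outfall 1: Q = 13000 + 1400 = 14400 ML/d; C = (13000·0 + 1400·91.60)/14400 = 8.906 mg/L.
After outfall 2: Q = 14400 + 1750 = 16150 ML/d; C = (14400·8.906 + 1750·184.0)/16150 = 27.88 mg/L.
After outfall 3: Q = 16150 + 2240 = 18390 ML/d; C = (16150·27.88 + 2240·190.0)/18390 = 47.63 mg/L.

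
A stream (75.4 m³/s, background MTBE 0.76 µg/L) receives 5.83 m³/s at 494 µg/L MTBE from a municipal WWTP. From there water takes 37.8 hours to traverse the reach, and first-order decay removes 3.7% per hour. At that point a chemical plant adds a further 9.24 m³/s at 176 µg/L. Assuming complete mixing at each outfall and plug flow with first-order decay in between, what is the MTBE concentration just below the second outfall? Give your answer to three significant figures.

25.8 µg/L

Conservation of mass: C = (75.40·0.7600 + 5.830·494.0) / 81.23 = 2937/81.23 = 36.16 µg/L; combined flow 81.23 m³/s.
3.7%/h lost → k = −ln(1 − 0.037) = 0.03770 h⁻¹.
Applying C = C₀e^(−kt): 36.16 × 0.2405 = 8.696 µg/L.
Second outfall: C = (81.23·8.696 + 9.240·176.0)/90.47 = 25.78 µg/L.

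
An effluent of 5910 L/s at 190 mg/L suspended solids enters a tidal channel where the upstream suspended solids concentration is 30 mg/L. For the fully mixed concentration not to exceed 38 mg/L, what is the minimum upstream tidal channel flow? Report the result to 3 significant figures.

112000 L/s

Set C_mix = 38: (Q·30.00 + 5910·190.0) / (Q + 5910) = 38
→ Q = 5910·(190.0 − 38)/(38 − 30.00) = 112300 L/s.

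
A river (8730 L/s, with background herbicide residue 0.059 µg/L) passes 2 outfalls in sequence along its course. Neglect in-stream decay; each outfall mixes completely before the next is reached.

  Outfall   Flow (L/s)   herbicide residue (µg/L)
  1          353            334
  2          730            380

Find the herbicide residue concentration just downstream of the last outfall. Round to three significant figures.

After outfall 1: Q = 8730 + 353.0 = 9083 L/s; C = (8730·0.05900 + 353.0·334.0)/9083 = 13.04 µg/L.
After outfall 2: Q = 9083 + 730.0 = 9813 L/s; C = (9083·13.04 + 730.0·380.0)/9813 = 40.34 µg/L.

40.3 µg/L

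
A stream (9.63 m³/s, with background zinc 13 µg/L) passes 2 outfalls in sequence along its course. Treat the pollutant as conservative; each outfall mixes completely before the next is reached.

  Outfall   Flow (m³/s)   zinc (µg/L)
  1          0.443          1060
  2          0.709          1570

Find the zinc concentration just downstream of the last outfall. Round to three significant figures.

158 µg/L

Below outfall 1: Q → 10.07 m³/s, C = (9.630·13.00 + 0.4430·1060)/10.07 = 59.05 µg/L.
Below outfall 2: Q → 10.78 m³/s, C = (10.07·59.05 + 0.7090·1570)/10.78 = 158.4 µg/L.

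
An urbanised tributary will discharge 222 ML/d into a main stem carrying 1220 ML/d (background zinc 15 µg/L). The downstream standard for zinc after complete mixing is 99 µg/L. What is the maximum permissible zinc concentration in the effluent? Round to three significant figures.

At the limit, (Qr·Cr + Qe·Cₑ)/(Qr + Qe) = 99:
Cₑ = (1442·99 − 1220·15.00) / 222.0 = 560.6 µg/L.

561 µg/L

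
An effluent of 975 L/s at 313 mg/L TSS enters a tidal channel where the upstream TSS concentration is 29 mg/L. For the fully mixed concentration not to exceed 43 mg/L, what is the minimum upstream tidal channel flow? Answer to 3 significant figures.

18800 L/s

Set C_mix = 43: (Q·29.00 + 975.0·313.0) / (Q + 975.0) = 43
→ Q = 975.0·(313.0 − 43)/(43 − 29.00) = 18800 L/s.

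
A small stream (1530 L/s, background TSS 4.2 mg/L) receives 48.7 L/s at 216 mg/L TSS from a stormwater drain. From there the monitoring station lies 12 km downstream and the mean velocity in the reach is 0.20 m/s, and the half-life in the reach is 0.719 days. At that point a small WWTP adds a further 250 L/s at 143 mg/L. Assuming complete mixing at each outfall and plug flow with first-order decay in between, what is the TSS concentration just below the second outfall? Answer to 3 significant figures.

Conservation of mass: C = (1530·4.200 + 48.70·216.0) / 1579 = 16950/1579 = 10.73 mg/L; combined flow 1579 L/s.
Travel time t = 12·1000 / 0.20 = 60000 s = 16.67 h.
Half-life 0.719 d → k = ln 2 / 0.719 = 0.9640 d⁻¹.
After decay, C = 10.73 × e^(−kt) = 10.73 × 0.5120 = 5.495 mg/L.
Second outfall: C = (1579·5.495 + 250.0·143.0)/1829 = 24.29 mg/L.

24.3 mg/L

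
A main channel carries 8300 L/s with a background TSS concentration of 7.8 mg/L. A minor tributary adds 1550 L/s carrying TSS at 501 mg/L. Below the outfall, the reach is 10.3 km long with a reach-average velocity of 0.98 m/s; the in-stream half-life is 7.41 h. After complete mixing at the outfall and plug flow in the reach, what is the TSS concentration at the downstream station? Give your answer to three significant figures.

65.0 mg/L

Mixed concentration C = ΣQC/ΣQ = (8300·7.800 + 1550·501.0) / 9850 = 841300/9850 = 85.41 mg/L.
Travel time t = 10.3·1000 / 0.98 = 10510 s = 2.920 h.
Half-life 7.41 h → k = ln 2 / 7.41 = 0.09354 h⁻¹ = 2.245 d⁻¹.
Decay over the reach: 85.41·exp(−kt) = 85.41·0.7610 = 65.00 mg/L.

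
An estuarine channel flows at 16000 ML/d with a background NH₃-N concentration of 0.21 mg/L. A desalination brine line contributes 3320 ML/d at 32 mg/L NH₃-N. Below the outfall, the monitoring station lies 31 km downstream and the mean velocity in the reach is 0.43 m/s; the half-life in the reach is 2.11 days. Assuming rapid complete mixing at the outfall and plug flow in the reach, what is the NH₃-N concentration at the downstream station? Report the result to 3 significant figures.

4.31 mg/L

Mixed concentration C = ΣQC/ΣQ = (16000·0.2100 + 3320·32.00) / 19320 = 109600/19320 = 5.673 mg/L.
Travel time t = 31·1000 / 0.43 = 72090 s = 20.03 h.
Half-life 2.11 d → k = ln 2 / 2.11 = 0.3285 d⁻¹.
Decay over the reach: 5.673·exp(−kt) = 5.673·0.7602 = 4.313 mg/L.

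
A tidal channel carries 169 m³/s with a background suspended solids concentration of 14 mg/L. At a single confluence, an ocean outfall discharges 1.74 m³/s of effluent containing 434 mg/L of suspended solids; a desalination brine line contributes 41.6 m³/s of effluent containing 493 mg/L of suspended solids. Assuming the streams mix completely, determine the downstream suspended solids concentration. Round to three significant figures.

111 mg/L

Mass balance: C = (169.0·14.00 + 1.740·434.0 + 41.60·493.0) / 212.3 = 23630/212.3 = 111.3 mg/L.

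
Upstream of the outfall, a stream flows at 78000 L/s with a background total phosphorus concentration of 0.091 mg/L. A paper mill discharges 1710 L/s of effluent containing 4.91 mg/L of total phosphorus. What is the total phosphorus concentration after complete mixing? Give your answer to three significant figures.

0.194 mg/L

Conservation of mass: C = (78000·0.09100 + 1710·4.910) / 79710 = 15490/79710 = 0.1944 mg/L.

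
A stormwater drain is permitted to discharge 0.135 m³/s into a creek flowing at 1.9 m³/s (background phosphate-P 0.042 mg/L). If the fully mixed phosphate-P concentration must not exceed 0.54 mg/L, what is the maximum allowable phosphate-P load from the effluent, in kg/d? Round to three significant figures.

88.1 kg/d

Mass balance at the limit: 1.900·0.04200 + 0.1350·Cₑ = 2.035·0.54 → Cₑ = 7.549 mg/L.
Load = 0.1350 m³/s × 7.549 g/m³ × 86 400 s/d = 88.05 kg/d.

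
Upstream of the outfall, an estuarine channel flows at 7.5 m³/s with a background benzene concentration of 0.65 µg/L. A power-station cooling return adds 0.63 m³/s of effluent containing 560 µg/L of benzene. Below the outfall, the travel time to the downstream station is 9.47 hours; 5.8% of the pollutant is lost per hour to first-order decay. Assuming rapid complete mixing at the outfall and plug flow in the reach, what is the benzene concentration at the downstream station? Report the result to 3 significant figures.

Mass balance: C = (7.500·0.6500 + 0.6300·560.0) / 8.130 = 357.7/8.130 = 43.99 µg/L.
5.8%/h lost → k = −ln(1 − 0.058) = 0.05975 h⁻¹.
Decay over the reach: 43.99·exp(−kt) = 43.99·0.5679 = 24.98 µg/L.

25.0 µg/L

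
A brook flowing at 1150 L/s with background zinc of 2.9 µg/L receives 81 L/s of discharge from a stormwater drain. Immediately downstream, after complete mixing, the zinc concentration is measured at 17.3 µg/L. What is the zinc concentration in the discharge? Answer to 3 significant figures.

Mass balance: 1150·2.900 + 81.00·Cₑ = 1231·17.30
→ Cₑ = (1231·17.30 − 1150·2.900) / 81.00 = 221.7 µg/L.

222 µg/L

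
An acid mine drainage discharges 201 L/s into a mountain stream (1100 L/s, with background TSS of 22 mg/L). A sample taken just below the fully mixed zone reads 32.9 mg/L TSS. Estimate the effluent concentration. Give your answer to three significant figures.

Mass balance: 1100·22.00 + 201.0·Cₑ = 1301·32.90
→ Cₑ = (1301·32.90 − 1100·22.00) / 201.0 = 92.55 mg/L.

92.6 mg/L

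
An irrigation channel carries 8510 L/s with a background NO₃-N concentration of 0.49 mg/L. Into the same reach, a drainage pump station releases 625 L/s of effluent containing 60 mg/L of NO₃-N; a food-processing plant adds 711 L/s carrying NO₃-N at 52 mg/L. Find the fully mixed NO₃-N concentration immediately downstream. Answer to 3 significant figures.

Conservation of mass: C = (8510·0.4900 + 625.0·60.00 + 711.0·52.00) / 9846 = 78640/9846 = 7.987 mg/L.

7.99 mg/L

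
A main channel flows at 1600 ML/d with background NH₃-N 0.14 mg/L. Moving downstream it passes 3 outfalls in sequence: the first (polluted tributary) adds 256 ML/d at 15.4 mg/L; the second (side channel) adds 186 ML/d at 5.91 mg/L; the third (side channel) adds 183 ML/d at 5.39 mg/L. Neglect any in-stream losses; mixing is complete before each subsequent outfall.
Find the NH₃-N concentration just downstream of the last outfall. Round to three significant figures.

Outfall 1: combined Q = 1856 ML/d; C = (1600·0.1400 + 256.0·15.40)/1856 = 2.245 mg/L.
Outfall 2: combined Q = 2042 ML/d; C = (1856·2.245 + 186.0·5.910)/2042 = 2.579 mg/L.
Outfall 3: combined Q = 2225 ML/d; C = (2042·2.579 + 183.0·5.390)/2225 = 2.810 mg/L.

2.81 mg/L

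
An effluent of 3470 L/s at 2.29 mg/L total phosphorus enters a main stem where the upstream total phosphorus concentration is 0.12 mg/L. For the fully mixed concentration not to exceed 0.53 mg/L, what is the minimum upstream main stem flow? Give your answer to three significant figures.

14900 L/s

Set C_mix = 0.53: (Q·0.1200 + 3470·2.290) / (Q + 3470) = 0.53
→ Q = 3470·(2.290 − 0.53)/(0.53 − 0.1200) = 14900 L/s.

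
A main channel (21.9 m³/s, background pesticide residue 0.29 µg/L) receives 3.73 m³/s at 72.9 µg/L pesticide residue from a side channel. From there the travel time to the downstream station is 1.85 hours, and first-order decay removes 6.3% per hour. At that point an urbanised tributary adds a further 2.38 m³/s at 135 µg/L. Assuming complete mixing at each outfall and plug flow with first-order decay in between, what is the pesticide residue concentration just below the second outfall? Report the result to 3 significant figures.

Flow-weighted average: C = (21.90·0.2900 + 3.730·72.90) / 25.63 = 278.3/25.63 = 10.86 µg/L; combined flow 25.63 m³/s.
6.3%/h lost → k = −ln(1 − 0.063) = 0.06507 h⁻¹.
After decay, C = 10.86 × e^(−kt) = 10.86 × 0.8866 = 9.626 µg/L.
Second outfall: C = (25.63·9.626 + 2.380·135.0)/28.01 = 20.28 µg/L.

20.3 µg/L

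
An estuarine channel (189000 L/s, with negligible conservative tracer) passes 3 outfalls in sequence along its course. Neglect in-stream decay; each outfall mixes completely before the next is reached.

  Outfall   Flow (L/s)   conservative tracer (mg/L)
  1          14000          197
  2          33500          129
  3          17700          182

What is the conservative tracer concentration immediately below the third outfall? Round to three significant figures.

40.5 mg/L

After outfall 1: Q = 189000 + 14000 = 203000 L/s; C = (189000·0 + 14000·197.0)/203000 = 13.59 mg/L.
After outfall 2: Q = 203000 + 33500 = 236500 L/s; C = (203000·13.59 + 33500·129.0)/236500 = 29.93 mg/L.
After outfall 3: Q = 236500 + 17700 = 254200 L/s; C = (236500·29.93 + 17700·182.0)/254200 = 40.52 mg/L.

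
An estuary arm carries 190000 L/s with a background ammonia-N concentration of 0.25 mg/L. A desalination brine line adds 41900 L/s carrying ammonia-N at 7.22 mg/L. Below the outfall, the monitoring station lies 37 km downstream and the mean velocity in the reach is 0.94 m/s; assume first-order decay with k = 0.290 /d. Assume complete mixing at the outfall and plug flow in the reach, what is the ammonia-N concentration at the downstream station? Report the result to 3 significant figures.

Conservation of mass: C = (190000·0.2500 + 41900·7.220) / 231900 = 350000/231900 = 1.509 mg/L.
Travel time t = 37·1000 / 0.94 = 39360 s = 10.93 h.
Applying C = C₀e^(−kt): 1.509 × 0.8762 = 1.323 mg/L.

1.32 mg/L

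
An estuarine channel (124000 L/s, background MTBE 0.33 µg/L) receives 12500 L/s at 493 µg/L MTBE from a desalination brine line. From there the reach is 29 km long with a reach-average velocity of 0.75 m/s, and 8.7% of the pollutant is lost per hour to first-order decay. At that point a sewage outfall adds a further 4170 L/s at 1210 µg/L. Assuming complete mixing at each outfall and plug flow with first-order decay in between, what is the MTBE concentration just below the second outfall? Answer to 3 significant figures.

Mixed concentration C = ΣQC/ΣQ = (124000·0.3300 + 12500·493.0) / 136500 = 6203000/136500 = 45.45 µg/L; combined flow 136500 L/s.
Travel time t = 29·1000 / 0.75 = 38670 s = 10.74 h.
8.7%/h lost → k = −ln(1 − 0.087) = 0.09102 h⁻¹.
Applying C = C₀e^(−kt): 45.45 × 0.3762 = 17.10 µg/L.
At the second outfall, C = (136500·17.10 + 4170·1210) / (136500 + 4170) = 52.46 µg/L.

52.5 µg/L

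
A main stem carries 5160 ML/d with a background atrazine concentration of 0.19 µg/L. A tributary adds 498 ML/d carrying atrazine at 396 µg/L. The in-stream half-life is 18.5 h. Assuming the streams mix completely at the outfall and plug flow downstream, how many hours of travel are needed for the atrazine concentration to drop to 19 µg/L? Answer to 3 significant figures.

16.3 h

After mixing, C = (5160·0.1900 + 498.0·396.0) / 5658 = 198200/5658 = 35.03 µg/L.
Half-life 18.5 h → k = ln 2 / 18.5 = 0.03747 h⁻¹ = 0.8992 d⁻¹.
35.03·exp(−k·t) = 19 → t = ln(35.03/19)/k = 58780 s = 16.33 h.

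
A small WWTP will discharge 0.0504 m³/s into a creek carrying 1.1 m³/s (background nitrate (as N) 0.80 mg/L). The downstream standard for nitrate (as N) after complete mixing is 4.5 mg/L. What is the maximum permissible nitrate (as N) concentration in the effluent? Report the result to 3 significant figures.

At the limit, (Qr·Cr + Qe·Cₑ)/(Qr + Qe) = 4.5:
Cₑ = (1.150·4.5 − 1.100·0.8000) / 0.05040 = 85.25 mg/L.

85.3 mg/L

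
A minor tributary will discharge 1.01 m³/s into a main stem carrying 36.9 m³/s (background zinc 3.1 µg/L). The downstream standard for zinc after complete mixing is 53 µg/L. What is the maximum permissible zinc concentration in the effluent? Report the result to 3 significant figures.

At the limit, (Qr·Cr + Qe·Cₑ)/(Qr + Qe) = 53:
Cₑ = (37.91·53 − 36.90·3.100) / 1.010 = 1876 µg/L.

1880 µg/L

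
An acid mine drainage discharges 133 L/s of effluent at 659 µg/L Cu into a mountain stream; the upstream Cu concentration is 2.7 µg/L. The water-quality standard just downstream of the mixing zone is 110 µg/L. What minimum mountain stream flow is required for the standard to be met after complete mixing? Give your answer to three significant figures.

680 L/s

Set C_mix = 110: (Q·2.700 + 133.0·659.0) / (Q + 133.0) = 110
→ Q = 133.0·(659.0 − 110)/(110 − 2.700) = 680.5 L/s.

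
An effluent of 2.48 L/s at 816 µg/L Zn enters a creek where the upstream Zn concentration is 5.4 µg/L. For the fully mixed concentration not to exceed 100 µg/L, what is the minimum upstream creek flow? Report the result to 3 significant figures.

Set C_mix = 100: (Q·5.400 + 2.480·816.0) / (Q + 2.480) = 100
→ Q = 2.480·(816.0 − 100)/(100 − 5.400) = 18.77 L/s.

18.8 L/s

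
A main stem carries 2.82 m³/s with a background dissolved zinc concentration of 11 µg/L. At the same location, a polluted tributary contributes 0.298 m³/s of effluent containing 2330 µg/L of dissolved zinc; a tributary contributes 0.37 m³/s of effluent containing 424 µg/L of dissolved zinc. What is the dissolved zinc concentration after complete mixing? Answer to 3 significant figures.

253 µg/L

Flow-weighted average: C = (2.820·11.00 + 0.2980·2330 + 0.3700·424.0) / 3.488 = 882.2/3.488 = 252.9 µg/L.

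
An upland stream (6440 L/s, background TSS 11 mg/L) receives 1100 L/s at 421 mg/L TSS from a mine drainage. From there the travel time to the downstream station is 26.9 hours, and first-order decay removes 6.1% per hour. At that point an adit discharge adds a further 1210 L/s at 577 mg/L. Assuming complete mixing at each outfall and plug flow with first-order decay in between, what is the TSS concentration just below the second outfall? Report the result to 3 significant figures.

91.0 mg/L

After mixing, C = (6440·11.00 + 1100·421.0) / 7540 = 533900/7540 = 70.81 mg/L; combined flow 7540 L/s.
6.1%/h lost → k = −ln(1 − 0.061) = 0.06294 h⁻¹.
Decay over the reach: 70.81·exp(−kt) = 70.81·0.1840 = 13.03 mg/L.
At the second outfall, C = (7540·13.03 + 1210·577.0) / (7540 + 1210) = 91.02 mg/L.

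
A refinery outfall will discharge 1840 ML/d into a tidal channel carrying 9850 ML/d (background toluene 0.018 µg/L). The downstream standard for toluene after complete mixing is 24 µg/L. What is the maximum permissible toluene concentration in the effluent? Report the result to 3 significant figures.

At the limit, (Qr·Cr + Qe·Cₑ)/(Qr + Qe) = 24:
Cₑ = (11690·24 − 9850·0.01800) / 1840 = 152.4 µg/L.

152 µg/L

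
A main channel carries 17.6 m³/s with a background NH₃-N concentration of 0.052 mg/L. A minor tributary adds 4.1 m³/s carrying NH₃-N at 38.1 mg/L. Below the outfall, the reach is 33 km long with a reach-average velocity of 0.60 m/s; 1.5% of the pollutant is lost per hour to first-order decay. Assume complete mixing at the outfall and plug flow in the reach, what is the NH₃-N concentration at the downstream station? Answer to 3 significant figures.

5.75 mg/L

Flow-weighted average: C = (17.60·0.05200 + 4.100·38.10) / 21.70 = 157.1/21.70 = 7.241 mg/L.
Travel time t = 33·1000 / 0.60 = 55000 s = 15.28 h.
1.5%/h lost → k = −ln(1 − 0.015) = 0.01511 h⁻¹.
After decay, C = 7.241 × e^(−kt) = 7.241 × 0.7938 = 5.748 mg/L.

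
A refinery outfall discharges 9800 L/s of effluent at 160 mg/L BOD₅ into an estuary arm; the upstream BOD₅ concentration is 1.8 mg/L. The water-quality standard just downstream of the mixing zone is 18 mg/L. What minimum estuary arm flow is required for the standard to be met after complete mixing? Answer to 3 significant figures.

85900 L/s

Set C_mix = 18: (Q·1.800 + 9800·160.0) / (Q + 9800) = 18
→ Q = 9800·(160.0 − 18)/(18 − 1.800) = 85900 L/s.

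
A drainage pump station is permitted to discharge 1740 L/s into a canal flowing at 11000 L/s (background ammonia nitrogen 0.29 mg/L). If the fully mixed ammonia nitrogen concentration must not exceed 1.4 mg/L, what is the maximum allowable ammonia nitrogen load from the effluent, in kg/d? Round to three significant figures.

1270 kg/d

Mass balance at the limit: 11000·0.2900 + 1740·Cₑ = 12740·1.4 → Cₑ = 8.417 mg/L.
1740 L/s = 1.740 m³/s. Load = 1.740 m³/s × 8.417 g/m³ × 86 400 s/d = 1265 kg/d.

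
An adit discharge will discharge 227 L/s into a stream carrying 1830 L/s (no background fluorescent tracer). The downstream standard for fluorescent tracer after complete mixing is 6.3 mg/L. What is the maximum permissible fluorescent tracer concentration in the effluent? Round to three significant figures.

At the limit, (Qr·Cr + Qe·Cₑ)/(Qr + Qe) = 6.3:
Cₑ = (2057·6.3 − 1830·0) / 227.0 = 57.09 mg/L.

57.1 mg/L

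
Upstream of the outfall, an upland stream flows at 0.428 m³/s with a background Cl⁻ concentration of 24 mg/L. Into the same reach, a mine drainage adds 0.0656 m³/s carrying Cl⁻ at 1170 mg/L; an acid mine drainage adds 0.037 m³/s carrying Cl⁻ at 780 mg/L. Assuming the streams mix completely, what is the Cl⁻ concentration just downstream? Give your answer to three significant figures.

Mixed concentration C = ΣQC/ΣQ = (0.4280·24.00 + 0.06560·1170 + 0.03700·780.0) / 0.5306 = 115.9/0.5306 = 218.4 mg/L.

218 mg/L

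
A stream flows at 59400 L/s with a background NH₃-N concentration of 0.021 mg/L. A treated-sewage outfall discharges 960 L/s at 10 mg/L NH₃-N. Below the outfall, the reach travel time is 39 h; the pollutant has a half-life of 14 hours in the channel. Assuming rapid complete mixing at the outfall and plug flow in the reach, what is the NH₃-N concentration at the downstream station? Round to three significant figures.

0.0261 mg/L

Flow-weighted average: C = (59400·0.02100 + 960.0·10.00) / 60360 = 10850/60360 = 0.1797 mg/L.
Half-life 14 h → k = ln 2 / 14 = 0.04951 h⁻¹ = 1.188 d⁻¹.
First-order decay: C = 0.1797·exp(−k·t) = 0.1797·0.1450 = 0.02606 mg/L.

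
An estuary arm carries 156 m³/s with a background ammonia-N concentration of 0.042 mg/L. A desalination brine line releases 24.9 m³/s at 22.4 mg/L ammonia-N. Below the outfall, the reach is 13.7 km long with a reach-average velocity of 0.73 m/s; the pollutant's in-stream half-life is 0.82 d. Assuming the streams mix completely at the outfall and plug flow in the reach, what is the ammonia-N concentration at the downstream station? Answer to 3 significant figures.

2.60 mg/L

After mixing, C = (156.0·0.04200 + 24.90·22.40) / 180.9 = 564.3/180.9 = 3.119 mg/L.
Travel time t = 13.7·1000 / 0.73 = 18770 s = 5.213 h.
Half-life 0.82 d → k = ln 2 / 0.82 = 0.8453 d⁻¹.
First-order decay: C = 3.119·exp(−k·t) = 3.119·0.8323 = 2.596 mg/L.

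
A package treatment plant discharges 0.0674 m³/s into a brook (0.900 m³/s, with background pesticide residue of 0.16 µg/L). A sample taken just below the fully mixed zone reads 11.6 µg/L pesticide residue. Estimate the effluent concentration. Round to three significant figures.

164 µg/L

Mass balance: 0.9000·0.1600 + 0.06740·Cₑ = 0.9674·11.60
→ Cₑ = (0.9674·11.60 − 0.9000·0.1600) / 0.06740 = 164.4 µg/L.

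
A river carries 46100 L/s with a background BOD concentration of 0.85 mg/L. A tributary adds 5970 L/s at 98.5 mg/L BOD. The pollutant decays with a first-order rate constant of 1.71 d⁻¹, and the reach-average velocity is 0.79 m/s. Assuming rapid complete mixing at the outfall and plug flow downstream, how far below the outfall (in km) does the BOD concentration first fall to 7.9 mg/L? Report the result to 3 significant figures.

16.8 km

Conservation of mass: C = (46100·0.8500 + 5970·98.50) / 52070 = 627200/52070 = 12.05 mg/L.
Set 12.05·exp(−k·t) = 7.9 → t = ln(12.05/7.9)/k = 21320 s = 5.921 h.
Distance = v·t = 0.79·21320 = 16840 m = 16.84 km.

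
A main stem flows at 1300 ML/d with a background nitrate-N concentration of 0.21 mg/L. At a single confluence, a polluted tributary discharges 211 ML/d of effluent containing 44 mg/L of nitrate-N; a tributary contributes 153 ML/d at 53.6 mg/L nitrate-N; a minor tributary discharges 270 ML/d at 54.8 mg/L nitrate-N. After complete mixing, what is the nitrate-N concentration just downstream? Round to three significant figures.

16.8 mg/L

After mixing, C = (1300·0.2100 + 211.0·44.00 + 153.0·53.60 + 270.0·54.80) / 1934 = 32550/1934 = 16.83 mg/L.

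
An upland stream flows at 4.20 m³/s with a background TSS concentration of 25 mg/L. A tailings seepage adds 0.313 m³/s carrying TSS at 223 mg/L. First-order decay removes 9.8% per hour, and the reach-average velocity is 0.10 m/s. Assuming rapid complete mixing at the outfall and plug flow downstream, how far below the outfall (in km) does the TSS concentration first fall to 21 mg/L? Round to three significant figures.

Conservation of mass: C = (4.200·25.00 + 0.3130·223.0) / 4.513 = 174.8/4.513 = 38.73 mg/L.
9.8%/h lost → k = −ln(1 − 0.098) = 0.1031 h⁻¹.
Set 38.73·exp(−k·t) = 21 → t = ln(38.73/21)/k = 21370 s = 5.935 h.
Distance = v·t = 0.10·21370 = 2137 m = 2.137 km.

2.14 km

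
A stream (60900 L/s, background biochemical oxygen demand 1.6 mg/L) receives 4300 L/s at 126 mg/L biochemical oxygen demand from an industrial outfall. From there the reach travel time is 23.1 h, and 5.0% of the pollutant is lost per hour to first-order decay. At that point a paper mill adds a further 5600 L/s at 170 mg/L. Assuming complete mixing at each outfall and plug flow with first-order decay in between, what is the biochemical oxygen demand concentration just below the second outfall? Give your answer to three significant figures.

16.2 mg/L

Mixed concentration C = ΣQC/ΣQ = (60900·1.600 + 4300·126.0) / 65200 = 639200/65200 = 9.804 mg/L; combined flow 65200 L/s.
5.0%/h lost → k = −ln(1 − 0.05) = 0.05129 h⁻¹.
After decay, C = 9.804 × e^(−kt) = 9.804 × 0.3058 = 2.998 mg/L.
At the second outfall, C = (65200·2.998 + 5600·170.0) / (65200 + 5600) = 16.21 mg/L.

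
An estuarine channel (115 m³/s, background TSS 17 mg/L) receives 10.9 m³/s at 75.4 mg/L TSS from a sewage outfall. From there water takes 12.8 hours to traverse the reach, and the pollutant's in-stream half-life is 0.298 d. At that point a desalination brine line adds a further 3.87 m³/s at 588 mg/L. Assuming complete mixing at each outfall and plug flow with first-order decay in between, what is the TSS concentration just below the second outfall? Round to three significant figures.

Mixed concentration C = ΣQC/ΣQ = (115.0·17.00 + 10.90·75.40) / 125.9 = 2777/125.9 = 22.06 mg/L; combined flow 125.9 m³/s.
Half-life 0.298 d → k = ln 2 / 0.298 = 2.326 d⁻¹.
After decay, C = 22.06 × e^(−kt) = 22.06 × 0.2892 = 6.379 mg/L.
Second outfall: C = (125.9·6.379 + 3.870·588.0)/129.8 = 23.72 mg/L.

23.7 mg/L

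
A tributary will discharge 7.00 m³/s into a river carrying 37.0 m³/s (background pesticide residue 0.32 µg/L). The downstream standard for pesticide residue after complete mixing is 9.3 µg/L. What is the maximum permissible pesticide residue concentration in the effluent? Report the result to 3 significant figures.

56.8 µg/L

At the limit, (Qr·Cr + Qe·Cₑ)/(Qr + Qe) = 9.3:
Cₑ = (44.00·9.3 − 37.00·0.3200) / 7.000 = 56.77 µg/L.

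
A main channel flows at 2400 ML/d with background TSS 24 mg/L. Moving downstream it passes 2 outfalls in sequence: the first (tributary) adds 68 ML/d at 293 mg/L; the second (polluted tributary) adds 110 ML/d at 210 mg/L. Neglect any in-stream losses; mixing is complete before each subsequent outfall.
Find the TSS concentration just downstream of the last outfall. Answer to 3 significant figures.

39.0 mg/L

After outfall 1: Q = 2400 + 68.00 = 2468 ML/d; C = (2400·24.00 + 68.00·293.0)/2468 = 31.41 mg/L.
After outfall 2: Q = 2468 + 110.0 = 2578 ML/d; C = (2468·31.41 + 110.0·210.0)/2578 = 39.03 mg/L.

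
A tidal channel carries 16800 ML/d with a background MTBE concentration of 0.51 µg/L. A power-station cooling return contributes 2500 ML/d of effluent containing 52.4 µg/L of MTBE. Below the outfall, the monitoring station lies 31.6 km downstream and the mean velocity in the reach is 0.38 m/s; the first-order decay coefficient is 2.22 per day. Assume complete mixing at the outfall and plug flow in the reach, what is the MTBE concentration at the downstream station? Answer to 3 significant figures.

0.854 µg/L

Mixed concentration C = ΣQC/ΣQ = (16800·0.5100 + 2500·52.40) / 19300 = 139600/19300 = 7.232 µg/L.
Travel time t = 31.6·1000 / 0.38 = 83160 s = 23.10 h.
Applying C = C₀e^(−kt): 7.232 × 0.1180 = 0.8536 µg/L.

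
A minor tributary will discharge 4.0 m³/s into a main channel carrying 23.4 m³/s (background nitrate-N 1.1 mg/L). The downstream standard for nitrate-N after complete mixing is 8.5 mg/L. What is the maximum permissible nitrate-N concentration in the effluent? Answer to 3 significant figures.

At the limit, (Qr·Cr + Qe·Cₑ)/(Qr + Qe) = 8.5:
Cₑ = (27.40·8.5 − 23.40·1.100) / 4.000 = 51.79 mg/L.

51.8 mg/L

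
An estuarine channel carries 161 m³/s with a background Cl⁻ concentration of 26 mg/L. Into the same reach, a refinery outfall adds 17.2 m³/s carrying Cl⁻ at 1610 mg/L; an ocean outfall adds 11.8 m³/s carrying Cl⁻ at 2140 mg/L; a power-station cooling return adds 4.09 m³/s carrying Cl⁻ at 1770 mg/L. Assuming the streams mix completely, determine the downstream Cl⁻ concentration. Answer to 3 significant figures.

332 mg/L

Mass balance: C = (161.0·26.00 + 17.20·1610 + 11.80·2140 + 4.090·1770) / 194.1 = 64370/194.1 = 331.6 mg/L.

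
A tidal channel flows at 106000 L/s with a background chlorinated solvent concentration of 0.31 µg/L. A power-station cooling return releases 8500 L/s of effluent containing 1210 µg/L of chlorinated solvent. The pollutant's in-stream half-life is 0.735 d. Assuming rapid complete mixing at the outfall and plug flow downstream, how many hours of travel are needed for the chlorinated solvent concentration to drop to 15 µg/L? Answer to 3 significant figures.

45.6 h

Conservation of mass: C = (106000·0.3100 + 8500·1210) / 114500 = 10320000/114500 = 90.11 µg/L.
Half-life 0.735 d → k = ln 2 / 0.735 = 0.9431 d⁻¹.
90.11·exp(−k·t) = 15 → t = ln(90.11/15)/k = 164300 s = 45.63 h.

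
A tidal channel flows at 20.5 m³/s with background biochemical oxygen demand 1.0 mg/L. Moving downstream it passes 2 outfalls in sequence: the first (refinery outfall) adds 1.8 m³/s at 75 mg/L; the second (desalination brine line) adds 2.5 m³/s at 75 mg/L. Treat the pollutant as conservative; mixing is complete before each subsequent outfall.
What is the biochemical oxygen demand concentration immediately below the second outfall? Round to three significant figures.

After outfall 1: Q = 20.50 + 1.800 = 22.30 m³/s; C = (20.50·1.000 + 1.800·75.00)/22.30 = 6.973 mg/L.
After outfall 2: Q = 22.30 + 2.500 = 24.80 m³/s; C = (22.30·6.973 + 2.500·75.00)/24.80 = 13.83 mg/L.

13.8 mg/L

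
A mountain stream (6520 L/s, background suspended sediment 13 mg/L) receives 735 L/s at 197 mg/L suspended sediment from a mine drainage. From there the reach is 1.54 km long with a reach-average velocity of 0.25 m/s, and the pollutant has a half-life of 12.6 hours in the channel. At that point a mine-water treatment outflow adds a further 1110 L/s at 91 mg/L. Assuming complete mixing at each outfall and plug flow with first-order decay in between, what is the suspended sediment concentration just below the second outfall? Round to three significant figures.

After mixing, C = (6520·13.00 + 735.0·197.0) / 7255 = 229600/7255 = 31.64 mg/L; combined flow 7255 L/s.
Travel time t = 1.54·1000 / 0.25 = 6160 s = 1.711 h.
Half-life 12.6 h → k = ln 2 / 12.6 = 0.05501 h⁻¹ = 1.320 d⁻¹.
After decay, C = 31.64 × e^(−kt) = 31.64 × 0.9102 = 28.80 mg/L.
At the second outfall, C = (7255·28.80 + 1110·91.00) / (7255 + 1110) = 37.05 mg/L.

37.1 mg/L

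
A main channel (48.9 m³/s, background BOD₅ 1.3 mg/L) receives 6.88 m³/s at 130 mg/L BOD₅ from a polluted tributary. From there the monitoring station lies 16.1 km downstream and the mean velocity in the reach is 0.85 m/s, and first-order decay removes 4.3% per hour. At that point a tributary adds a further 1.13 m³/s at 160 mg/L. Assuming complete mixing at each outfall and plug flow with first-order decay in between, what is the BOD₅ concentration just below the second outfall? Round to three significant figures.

16.5 mg/L

Mixed concentration C = ΣQC/ΣQ = (48.90·1.300 + 6.880·130.0) / 55.78 = 958.0/55.78 = 17.17 mg/L; combined flow 55.78 m³/s.
Travel time t = 16.1·1000 / 0.85 = 18940 s = 5.261 h.
4.3%/h lost → k = −ln(1 − 0.043) = 0.04395 h⁻¹.
First-order decay: C = 17.17·exp(−k·t) = 17.17·0.7935 = 13.63 mg/L.
Second outfall: C = (55.78·13.63 + 1.130·160.0)/56.91 = 16.53 mg/L.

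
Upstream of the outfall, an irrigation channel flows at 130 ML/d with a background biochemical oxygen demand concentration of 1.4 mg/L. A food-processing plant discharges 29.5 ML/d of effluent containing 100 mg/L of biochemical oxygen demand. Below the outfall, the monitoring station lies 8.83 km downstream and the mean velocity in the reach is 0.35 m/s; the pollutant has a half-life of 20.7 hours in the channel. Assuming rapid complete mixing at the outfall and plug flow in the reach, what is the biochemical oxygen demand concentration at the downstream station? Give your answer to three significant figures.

Flow-weighted average: C = (130.0·1.400 + 29.50·100.0) / 159.5 = 3132/159.5 = 19.64 mg/L.
Travel time t = 8.83·1000 / 0.35 = 25230 s = 7.008 h.
Half-life 20.7 h → k = ln 2 / 20.7 = 0.03349 h⁻¹ = 0.8036 d⁻¹.
Applying C = C₀e^(−kt): 19.64 × 0.7908 = 15.53 mg/L.

15.5 mg/L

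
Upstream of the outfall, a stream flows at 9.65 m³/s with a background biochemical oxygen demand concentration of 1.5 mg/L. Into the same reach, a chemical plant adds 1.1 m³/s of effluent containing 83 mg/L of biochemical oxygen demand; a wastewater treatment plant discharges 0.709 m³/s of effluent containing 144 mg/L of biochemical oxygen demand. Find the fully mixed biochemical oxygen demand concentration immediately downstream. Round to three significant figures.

18.1 mg/L

After mixing, C = (9.650·1.500 + 1.100·83.00 + 0.7090·144.0) / 11.46 = 207.9/11.46 = 18.14 mg/L.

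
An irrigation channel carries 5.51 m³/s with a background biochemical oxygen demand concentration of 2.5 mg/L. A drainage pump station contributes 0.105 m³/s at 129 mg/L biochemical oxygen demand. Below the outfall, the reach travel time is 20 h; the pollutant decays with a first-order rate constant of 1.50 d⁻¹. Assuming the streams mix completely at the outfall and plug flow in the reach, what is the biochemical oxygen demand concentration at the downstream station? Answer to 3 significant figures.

After mixing, C = (5.510·2.500 + 0.1050·129.0) / 5.615 = 27.32/5.615 = 4.866 mg/L.
After decay, C = 4.866 × e^(−kt) = 4.866 × 0.2865 = 1.394 mg/L.

1.39 mg/L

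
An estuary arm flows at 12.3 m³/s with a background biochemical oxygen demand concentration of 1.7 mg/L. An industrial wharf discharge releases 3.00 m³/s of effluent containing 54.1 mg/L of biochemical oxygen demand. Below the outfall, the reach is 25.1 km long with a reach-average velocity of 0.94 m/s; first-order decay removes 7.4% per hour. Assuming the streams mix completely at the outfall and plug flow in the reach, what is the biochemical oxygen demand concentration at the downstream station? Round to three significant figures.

Flow-weighted average: C = (12.30·1.700 + 3.000·54.10) / 15.30 = 183.2/15.30 = 11.97 mg/L.
Travel time t = 25.1·1000 / 0.94 = 26700 s = 7.417 h.
7.4%/h lost → k = −ln(1 − 0.074) = 0.07688 h⁻¹.
After decay, C = 11.97 × e^(−kt) = 11.97 × 0.5654 = 6.770 mg/L.

6.77 mg/L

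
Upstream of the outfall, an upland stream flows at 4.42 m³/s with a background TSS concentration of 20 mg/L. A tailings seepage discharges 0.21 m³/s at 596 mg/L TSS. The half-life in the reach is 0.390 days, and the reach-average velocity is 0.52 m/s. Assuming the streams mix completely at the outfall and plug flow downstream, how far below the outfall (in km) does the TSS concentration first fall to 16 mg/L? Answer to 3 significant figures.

Mass balance: C = (4.420·20.00 + 0.2100·596.0) / 4.630 = 213.6/4.630 = 46.13 mg/L.
Half-life 0.390 d → k = ln 2 / 0.390 = 1.777 d⁻¹.
Set 46.13·exp(−k·t) = 16 → t = ln(46.13/16)/k = 51470 s = 14.30 h.
Distance = v·t = 0.52·51470 = 26760 m = 26.76 km.

26.8 km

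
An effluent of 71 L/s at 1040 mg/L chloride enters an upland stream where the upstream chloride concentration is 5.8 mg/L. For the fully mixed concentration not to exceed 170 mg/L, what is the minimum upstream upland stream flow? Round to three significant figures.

376 L/s

Set C_mix = 170: (Q·5.800 + 71.00·1040) / (Q + 71.00) = 170
→ Q = 71.00·(1040 − 170)/(170 − 5.800) = 376.2 L/s.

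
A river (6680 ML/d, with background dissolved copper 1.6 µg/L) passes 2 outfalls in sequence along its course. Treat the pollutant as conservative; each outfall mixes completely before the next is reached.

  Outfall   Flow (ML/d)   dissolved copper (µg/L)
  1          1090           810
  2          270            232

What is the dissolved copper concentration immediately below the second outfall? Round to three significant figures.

Below outfall 1: Q → 7770 ML/d, C = (6680·1.600 + 1090·810.0)/7770 = 115.0 µg/L.
Below outfall 2: Q → 8040 ML/d, C = (7770·115.0 + 270.0·232.0)/8040 = 118.9 µg/L.

119 µg/L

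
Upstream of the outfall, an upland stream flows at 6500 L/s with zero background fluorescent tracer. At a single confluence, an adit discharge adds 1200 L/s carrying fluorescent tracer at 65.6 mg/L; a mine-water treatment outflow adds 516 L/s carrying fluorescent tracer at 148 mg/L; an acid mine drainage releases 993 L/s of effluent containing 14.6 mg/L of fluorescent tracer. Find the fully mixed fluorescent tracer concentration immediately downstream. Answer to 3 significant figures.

18.4 mg/L

Conservation of mass: C = (6500·0 + 1200·65.60 + 516.0·148.0 + 993.0·14.60) / 9209 = 169600/9209 = 18.42 mg/L.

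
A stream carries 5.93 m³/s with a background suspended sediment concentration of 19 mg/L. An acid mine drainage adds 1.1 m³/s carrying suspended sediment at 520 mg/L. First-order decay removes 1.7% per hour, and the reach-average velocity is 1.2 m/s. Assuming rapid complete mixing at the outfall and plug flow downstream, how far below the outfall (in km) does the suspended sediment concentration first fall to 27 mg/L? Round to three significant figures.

Conservation of mass: C = (5.930·19.00 + 1.100·520.0) / 7.030 = 684.7/7.030 = 97.39 mg/L.
1.7%/h lost → k = −ln(1 − 0.017) = 0.01715 h⁻¹.
Set 97.39·exp(−k·t) = 27 → t = ln(97.39/27)/k = 269400 s = 74.82 h.
Distance = v·t = 1.2·269400 = 323200 m = 323.2 km.

323 km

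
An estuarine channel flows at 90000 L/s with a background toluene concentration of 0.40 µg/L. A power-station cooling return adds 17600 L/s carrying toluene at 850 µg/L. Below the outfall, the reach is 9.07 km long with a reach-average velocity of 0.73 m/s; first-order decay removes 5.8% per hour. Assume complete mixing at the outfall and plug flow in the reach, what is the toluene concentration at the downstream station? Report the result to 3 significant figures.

113 µg/L

Mass balance: C = (90000·0.4000 + 17600·850.0) / 107600 = 15000000/107600 = 139.4 µg/L.
Travel time t = 9.07·1000 / 0.73 = 12420 s = 3.451 h.
5.8%/h lost → k = −ln(1 − 0.058) = 0.05975 h⁻¹.
Decay over the reach: 139.4·exp(−kt) = 139.4·0.8137 = 113.4 µg/L.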